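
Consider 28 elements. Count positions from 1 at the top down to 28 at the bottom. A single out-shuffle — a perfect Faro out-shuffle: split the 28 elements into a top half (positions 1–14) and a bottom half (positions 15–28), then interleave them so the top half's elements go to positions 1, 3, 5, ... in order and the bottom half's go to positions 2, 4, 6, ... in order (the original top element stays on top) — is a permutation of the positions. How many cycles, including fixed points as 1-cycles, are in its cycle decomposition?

5

Trace each unvisited position around until it returns:
(1) (2 3 5 9 17 6 ... len 18) (4 7 13 25 22 16) (10 19) (28)
5 cycles in total.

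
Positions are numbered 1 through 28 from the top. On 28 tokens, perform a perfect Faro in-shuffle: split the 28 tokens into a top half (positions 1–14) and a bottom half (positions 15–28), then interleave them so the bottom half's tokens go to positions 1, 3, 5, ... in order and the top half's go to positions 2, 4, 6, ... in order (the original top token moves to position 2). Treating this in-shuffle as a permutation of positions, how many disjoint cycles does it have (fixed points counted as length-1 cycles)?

1

Trace each unvisited position around until it returns:
(1 2 4 8 16 3 ... len 28)
1 cycle in total.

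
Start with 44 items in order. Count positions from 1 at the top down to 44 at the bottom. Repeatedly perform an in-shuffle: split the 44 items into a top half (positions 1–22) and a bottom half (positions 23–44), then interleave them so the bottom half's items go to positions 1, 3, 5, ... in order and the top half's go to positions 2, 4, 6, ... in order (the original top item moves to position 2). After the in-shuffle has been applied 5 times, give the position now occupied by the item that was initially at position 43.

26

Track the item's position through each in-shuffle:
43 → 41 → 37 → 29 → 13 → 26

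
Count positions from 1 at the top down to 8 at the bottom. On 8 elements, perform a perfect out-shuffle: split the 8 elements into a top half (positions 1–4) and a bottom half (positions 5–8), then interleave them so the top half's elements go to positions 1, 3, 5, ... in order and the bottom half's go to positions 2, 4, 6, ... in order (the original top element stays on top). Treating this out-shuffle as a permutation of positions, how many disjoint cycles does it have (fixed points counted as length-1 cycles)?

Trace each unvisited position around until it returns:
(1) (2 3 5) (4 7 6) (8)
4 cycles in total.

4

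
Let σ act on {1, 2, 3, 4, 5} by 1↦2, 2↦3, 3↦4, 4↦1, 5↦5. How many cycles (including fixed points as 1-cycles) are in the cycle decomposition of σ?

Cycle decomposition: (1 2 3 4) (5).
2 cycles.

2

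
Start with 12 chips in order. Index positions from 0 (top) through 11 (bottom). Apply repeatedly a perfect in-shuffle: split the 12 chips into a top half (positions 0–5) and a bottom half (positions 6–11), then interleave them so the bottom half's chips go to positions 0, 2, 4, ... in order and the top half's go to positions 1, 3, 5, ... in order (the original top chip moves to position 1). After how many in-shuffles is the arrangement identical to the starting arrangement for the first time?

12

The in-shuffle permutes the 12 positions with cycle lengths [12].
Every chip is home exactly when every cycle has completed a whole number of laps, i.e. after lcm(12) = 12 in-shuffles.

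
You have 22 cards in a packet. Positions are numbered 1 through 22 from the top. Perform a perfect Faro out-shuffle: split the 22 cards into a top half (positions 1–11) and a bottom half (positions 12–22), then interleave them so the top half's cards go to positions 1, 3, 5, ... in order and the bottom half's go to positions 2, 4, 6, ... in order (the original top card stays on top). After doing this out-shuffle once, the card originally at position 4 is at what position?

Track the card's position through each out-shuffle:
4 → 7

7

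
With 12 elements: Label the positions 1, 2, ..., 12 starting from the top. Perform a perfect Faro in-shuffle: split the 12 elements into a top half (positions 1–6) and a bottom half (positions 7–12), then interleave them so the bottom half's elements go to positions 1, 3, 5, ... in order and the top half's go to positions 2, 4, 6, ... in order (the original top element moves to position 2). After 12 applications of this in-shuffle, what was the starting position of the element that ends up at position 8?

8

Work backwards from position 8, undoing one in-shuffle at a time:
8 ← 4 ← 2 ← 1 ← 7 ← 10 ← 5 ← 9 ← 11 ← 12 ← 6 ← 3 ← 8
So the element now at position 8 started at position 8.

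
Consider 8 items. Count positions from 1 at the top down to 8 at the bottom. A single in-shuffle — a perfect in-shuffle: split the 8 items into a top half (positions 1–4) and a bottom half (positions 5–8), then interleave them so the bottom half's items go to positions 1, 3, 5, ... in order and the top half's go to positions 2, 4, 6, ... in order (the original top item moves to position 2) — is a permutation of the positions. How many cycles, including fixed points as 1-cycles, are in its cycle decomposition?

2

Trace each unvisited position around until it returns:
(1 2 4 8 7 5) (3 6)
2 cycles in total.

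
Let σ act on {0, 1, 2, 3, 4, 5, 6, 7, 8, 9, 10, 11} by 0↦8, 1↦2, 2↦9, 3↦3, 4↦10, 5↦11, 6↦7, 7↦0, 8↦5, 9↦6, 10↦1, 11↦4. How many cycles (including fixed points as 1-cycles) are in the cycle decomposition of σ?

Cycle decomposition: (0 8 5 11 4 10 1 2 9 6 7) (3).
2 cycles.

2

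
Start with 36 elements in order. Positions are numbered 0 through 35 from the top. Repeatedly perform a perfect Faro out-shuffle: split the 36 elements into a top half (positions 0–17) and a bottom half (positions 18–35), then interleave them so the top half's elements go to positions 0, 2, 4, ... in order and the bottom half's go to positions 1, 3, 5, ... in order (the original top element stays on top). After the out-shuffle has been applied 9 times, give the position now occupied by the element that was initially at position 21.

7

Track the element's position through each out-shuffle:
21 → 7 → 14 → 28 → 21 → 7 → 14 → 28 → 21 → 7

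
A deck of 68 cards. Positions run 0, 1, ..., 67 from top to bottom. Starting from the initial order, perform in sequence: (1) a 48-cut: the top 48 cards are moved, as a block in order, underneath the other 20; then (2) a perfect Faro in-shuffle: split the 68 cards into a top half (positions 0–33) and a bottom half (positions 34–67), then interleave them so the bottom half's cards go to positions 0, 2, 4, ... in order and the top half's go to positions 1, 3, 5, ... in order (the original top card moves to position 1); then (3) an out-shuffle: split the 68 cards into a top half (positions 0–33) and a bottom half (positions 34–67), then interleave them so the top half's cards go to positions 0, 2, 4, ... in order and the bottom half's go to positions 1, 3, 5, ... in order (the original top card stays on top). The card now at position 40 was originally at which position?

24

Undo the operations in reverse order, starting from position 40:
  undo op 3 (out-shuffle, from top half): 40 ← 20
  undo op 2 (in-shuffle, from bottom half): 20 ← 44
  undo op 1 (cut 48): 44 ← 24
So the card at position 40 came from original position 24.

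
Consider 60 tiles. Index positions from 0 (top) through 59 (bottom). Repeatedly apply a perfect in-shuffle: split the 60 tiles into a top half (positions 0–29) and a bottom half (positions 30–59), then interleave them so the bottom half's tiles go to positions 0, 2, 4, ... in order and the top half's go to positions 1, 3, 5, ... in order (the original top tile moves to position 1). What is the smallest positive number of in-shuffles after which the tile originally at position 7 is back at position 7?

60

Follow position 7 under repeated in-shuffles:
7 → 15 → 31 → 2 → 5 → 11 → 23 → 47 → ... → 7 (length 60)
It first returns after 60 in-shuffles.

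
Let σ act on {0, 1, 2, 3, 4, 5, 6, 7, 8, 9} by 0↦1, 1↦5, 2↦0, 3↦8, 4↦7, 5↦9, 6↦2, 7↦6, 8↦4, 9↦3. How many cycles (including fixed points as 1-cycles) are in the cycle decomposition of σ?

1

Cycle decomposition: (0 1 5 9 3 8 4 7 6 2).
1 cycle.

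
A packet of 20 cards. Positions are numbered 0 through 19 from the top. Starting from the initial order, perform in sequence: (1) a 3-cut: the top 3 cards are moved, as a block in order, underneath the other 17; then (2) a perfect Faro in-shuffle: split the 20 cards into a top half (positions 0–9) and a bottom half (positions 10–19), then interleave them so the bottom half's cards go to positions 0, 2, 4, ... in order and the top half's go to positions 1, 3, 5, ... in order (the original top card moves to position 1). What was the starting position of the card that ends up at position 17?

11

Undo the operations in reverse order, starting from position 17:
  undo op 2 (in-shuffle, from top half): 17 ← 8
  undo op 1 (cut 3): 8 ← 11
So the card at position 17 came from original position 11.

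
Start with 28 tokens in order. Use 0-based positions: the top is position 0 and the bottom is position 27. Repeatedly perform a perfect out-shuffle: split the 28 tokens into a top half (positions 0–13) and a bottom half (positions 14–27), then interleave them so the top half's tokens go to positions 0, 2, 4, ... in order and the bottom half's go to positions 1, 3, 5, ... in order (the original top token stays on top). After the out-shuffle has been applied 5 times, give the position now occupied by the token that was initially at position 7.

8

Track the token's position through each out-shuffle:
7 → 14 → 1 → 2 → 4 → 8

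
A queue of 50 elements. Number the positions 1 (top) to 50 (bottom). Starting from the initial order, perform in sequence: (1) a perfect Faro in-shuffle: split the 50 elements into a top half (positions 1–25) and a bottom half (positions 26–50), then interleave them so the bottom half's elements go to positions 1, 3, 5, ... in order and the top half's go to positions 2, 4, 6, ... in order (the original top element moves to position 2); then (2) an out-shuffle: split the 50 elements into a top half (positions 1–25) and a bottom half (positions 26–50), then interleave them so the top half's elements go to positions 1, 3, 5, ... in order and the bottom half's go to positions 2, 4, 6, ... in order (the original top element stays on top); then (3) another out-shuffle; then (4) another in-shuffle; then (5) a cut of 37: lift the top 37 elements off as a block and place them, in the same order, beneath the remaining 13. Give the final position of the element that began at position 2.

Track the element from position 2 forward through each operation:
  after op 1 (in-shuffle): 2 → 4
  after op 2 (out-shuffle): 4 → 7
  after op 3 (out-shuffle): 7 → 13
  after op 4 (in-shuffle): 13 → 26
  after op 5 (cut 37): 26 → 39

39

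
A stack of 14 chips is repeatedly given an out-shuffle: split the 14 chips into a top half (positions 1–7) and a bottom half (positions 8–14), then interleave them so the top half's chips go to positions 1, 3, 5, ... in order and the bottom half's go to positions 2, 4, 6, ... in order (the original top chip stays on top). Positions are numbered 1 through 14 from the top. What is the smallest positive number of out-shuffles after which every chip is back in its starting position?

The out-shuffle permutes the 14 positions with cycle lengths [1, 1, 12].
Every chip is home exactly when every cycle has completed a whole number of laps, i.e. after lcm(1, 12) = 12 out-shuffles.

12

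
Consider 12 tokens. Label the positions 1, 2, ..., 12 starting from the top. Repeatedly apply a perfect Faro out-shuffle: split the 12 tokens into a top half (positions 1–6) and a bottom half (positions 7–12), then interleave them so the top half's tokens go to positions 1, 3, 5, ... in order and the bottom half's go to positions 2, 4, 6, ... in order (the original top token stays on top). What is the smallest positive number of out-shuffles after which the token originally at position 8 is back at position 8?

10

Follow position 8 under repeated out-shuffles:
8 → 4 → 7 → 2 → 3 → 5 → 9 → 6 → 11 → 10 → 8
It first returns after 10 out-shuffles.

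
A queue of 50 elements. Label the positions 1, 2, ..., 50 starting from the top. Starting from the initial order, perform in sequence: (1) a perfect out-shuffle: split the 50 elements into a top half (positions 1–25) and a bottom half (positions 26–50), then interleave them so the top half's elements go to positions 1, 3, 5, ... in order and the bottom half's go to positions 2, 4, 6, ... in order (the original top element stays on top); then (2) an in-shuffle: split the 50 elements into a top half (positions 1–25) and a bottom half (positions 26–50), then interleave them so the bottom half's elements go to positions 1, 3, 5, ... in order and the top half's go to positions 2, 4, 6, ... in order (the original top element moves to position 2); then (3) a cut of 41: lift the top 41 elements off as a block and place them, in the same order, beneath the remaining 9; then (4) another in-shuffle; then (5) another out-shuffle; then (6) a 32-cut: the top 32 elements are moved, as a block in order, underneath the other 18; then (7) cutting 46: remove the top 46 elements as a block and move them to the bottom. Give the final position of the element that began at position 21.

Track the element from position 21 forward through each operation:
  after op 1 (out-shuffle): 21 → 41
  after op 2 (in-shuffle): 41 → 31
  after op 3 (cut 41): 31 → 40
  after op 4 (in-shuffle): 40 → 29
  after op 5 (out-shuffle): 29 → 8
  after op 6 (cut 32): 8 → 26
  after op 7 (cut 46): 26 → 30

30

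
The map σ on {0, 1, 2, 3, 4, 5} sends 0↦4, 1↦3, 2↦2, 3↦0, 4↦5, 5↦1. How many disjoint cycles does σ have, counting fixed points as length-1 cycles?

2

Cycle decomposition: (0 4 5 1 3) (2).
2 cycles.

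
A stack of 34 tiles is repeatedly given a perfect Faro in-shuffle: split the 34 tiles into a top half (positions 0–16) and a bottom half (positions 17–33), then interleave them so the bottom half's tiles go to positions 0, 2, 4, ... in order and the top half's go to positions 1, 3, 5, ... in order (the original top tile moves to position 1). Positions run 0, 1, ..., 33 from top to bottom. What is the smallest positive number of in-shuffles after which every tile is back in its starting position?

12

The in-shuffle permutes the 34 positions with cycle lengths [3, 3, 4, 12, 12].
Every tile is home exactly when every cycle has completed a whole number of laps, i.e. after lcm(3, 4, 12) = 12 in-shuffles.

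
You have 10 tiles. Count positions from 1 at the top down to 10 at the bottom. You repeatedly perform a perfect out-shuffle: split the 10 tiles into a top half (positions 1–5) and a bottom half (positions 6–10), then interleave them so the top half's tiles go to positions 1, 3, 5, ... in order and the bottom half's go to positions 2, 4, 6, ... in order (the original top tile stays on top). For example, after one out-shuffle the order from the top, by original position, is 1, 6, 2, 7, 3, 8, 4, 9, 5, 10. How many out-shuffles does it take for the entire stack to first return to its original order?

The out-shuffle permutes the 10 positions with cycle lengths [1, 1, 2, 6].
Every tile is home exactly when every cycle has completed a whole number of laps, i.e. after lcm(1, 2, 6) = 6 out-shuffles.

6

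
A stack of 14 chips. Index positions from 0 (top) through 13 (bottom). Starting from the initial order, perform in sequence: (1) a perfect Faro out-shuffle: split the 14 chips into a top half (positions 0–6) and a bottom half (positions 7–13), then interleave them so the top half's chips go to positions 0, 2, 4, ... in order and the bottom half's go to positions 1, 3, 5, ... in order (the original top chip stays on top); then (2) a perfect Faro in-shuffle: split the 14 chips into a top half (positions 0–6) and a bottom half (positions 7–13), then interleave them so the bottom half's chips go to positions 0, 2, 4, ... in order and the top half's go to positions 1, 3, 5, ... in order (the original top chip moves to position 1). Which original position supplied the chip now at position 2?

4

Undo the operations in reverse order, starting from position 2:
  undo op 2 (in-shuffle, from bottom half): 2 ← 8
  undo op 1 (out-shuffle, from top half): 8 ← 4
So the chip at position 2 came from original position 4.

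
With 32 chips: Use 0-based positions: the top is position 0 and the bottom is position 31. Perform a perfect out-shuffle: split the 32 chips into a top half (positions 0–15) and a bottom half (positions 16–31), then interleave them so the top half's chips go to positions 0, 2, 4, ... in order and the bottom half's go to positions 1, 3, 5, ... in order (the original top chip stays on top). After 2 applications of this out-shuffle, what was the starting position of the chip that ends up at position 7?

Work backwards from position 7, undoing one out-shuffle at a time:
7 ← 19 ← 25
So the chip now at position 7 started at position 25.

25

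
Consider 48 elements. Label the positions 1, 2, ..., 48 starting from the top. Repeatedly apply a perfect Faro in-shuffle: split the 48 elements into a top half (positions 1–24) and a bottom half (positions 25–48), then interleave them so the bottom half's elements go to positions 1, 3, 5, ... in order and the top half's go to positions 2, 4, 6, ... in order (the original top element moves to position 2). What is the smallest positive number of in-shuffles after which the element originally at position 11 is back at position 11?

Follow position 11 under repeated in-shuffles:
11 → 22 → 44 → 39 → 29 → 9 → 18 → 36 → ... → 11 (length 21)
It first returns after 21 in-shuffles.

21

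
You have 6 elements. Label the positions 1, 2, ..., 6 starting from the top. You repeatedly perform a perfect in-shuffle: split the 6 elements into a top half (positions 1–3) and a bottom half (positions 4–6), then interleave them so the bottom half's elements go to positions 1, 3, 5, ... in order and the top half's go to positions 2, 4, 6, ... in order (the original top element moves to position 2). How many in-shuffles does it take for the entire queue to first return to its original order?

3

The in-shuffle permutes the 6 positions with cycle lengths [3, 3].
Every element is home exactly when every cycle has completed a whole number of laps, i.e. after lcm(3) = 3 in-shuffles.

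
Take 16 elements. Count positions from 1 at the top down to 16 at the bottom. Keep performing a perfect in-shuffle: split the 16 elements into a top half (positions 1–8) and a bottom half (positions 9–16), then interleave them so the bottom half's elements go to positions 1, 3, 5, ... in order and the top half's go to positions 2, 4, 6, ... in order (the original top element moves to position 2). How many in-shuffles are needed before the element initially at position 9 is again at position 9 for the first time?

Follow position 9 under repeated in-shuffles:
9 → 1 → 2 → 4 → 8 → 16 → 15 → 13 → 9
It first returns after 8 in-shuffles.

8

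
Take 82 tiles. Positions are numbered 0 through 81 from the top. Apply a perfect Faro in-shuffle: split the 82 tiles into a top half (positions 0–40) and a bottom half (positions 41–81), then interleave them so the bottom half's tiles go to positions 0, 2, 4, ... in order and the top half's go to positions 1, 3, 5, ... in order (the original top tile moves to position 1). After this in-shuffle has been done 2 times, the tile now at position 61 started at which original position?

56

Work backwards from position 61, undoing one in-shuffle at a time:
61 ← 30 ← 56
So the tile now at position 61 started at position 56.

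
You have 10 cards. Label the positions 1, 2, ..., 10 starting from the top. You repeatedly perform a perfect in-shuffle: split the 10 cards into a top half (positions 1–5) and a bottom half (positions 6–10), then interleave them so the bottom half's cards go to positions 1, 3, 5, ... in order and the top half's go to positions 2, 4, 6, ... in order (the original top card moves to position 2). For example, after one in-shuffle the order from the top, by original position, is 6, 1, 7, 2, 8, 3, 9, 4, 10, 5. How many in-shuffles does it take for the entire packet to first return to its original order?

The in-shuffle permutes the 10 positions with cycle lengths [10].
Every card is home exactly when every cycle has completed a whole number of laps, i.e. after lcm(10) = 10 in-shuffles.

10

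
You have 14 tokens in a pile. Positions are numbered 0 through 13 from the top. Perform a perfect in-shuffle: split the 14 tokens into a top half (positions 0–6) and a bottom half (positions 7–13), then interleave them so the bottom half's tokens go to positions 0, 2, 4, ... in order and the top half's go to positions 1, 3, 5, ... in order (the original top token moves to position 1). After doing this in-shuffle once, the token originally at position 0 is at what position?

Track the token's position through each in-shuffle:
0 → 1

1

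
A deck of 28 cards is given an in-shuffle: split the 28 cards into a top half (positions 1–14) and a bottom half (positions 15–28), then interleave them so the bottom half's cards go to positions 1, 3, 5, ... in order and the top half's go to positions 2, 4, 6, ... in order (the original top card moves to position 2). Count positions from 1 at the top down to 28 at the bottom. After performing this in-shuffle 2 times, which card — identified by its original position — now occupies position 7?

Work backwards from position 7, undoing one in-shuffle at a time:
7 ← 18 ← 9
So the card now at position 7 started at position 9.

9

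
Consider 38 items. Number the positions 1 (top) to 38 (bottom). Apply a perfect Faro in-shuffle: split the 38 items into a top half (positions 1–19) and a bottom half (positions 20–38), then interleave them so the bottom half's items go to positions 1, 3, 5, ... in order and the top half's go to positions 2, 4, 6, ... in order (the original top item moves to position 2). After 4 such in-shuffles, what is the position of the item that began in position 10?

Track the item's position through each in-shuffle:
10 → 20 → 1 → 2 → 4

4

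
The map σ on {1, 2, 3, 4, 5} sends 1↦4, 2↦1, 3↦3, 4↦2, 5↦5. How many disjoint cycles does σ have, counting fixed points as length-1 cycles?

Cycle decomposition: (1 4 2) (3) (5).
3 cycles.

3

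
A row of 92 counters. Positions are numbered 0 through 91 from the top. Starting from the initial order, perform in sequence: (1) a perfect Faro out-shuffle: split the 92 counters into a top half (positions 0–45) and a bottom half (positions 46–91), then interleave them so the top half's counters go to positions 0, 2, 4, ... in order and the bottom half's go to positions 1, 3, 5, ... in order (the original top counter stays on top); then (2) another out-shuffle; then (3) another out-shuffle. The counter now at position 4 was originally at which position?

46

Undo the operations in reverse order, starting from position 4:
  undo op 3 (out-shuffle, from top half): 4 ← 2
  undo op 2 (out-shuffle, from top half): 2 ← 1
  undo op 1 (out-shuffle, from bottom half): 1 ← 46
So the counter at position 4 came from original position 46.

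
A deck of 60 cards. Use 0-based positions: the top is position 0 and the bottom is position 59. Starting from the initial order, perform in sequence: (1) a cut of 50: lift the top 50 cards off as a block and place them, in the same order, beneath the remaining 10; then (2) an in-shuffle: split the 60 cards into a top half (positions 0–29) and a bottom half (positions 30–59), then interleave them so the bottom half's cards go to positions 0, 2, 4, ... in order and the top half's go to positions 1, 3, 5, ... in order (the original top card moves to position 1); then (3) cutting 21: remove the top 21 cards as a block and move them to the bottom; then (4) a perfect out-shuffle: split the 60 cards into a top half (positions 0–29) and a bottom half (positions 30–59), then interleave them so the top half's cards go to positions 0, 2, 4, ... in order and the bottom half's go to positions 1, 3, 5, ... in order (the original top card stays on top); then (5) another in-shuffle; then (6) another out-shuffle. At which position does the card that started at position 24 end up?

20

Track the card from position 24 forward through each operation:
  after op 1 (cut 50): 24 → 34
  after op 2 (in-shuffle): 34 → 8
  after op 3 (cut 21): 8 → 47
  after op 4 (out-shuffle): 47 → 35
  after op 5 (in-shuffle): 35 → 10
  after op 6 (out-shuffle): 10 → 20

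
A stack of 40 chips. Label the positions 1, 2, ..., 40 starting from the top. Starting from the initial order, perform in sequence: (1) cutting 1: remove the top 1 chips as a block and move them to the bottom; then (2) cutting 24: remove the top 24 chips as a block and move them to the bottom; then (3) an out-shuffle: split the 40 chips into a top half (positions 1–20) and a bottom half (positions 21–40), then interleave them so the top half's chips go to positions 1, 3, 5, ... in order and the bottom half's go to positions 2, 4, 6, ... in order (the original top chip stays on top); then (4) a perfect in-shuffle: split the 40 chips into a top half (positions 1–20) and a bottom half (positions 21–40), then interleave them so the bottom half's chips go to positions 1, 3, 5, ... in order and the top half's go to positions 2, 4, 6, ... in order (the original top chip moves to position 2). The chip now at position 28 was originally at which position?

Undo the operations in reverse order, starting from position 28:
  undo op 4 (in-shuffle, from top half): 28 ← 14
  undo op 3 (out-shuffle, from bottom half): 14 ← 27
  undo op 2 (cut 24): 27 ← 11
  undo op 1 (cut 1): 11 ← 12
So the chip at position 28 came from original position 12.

12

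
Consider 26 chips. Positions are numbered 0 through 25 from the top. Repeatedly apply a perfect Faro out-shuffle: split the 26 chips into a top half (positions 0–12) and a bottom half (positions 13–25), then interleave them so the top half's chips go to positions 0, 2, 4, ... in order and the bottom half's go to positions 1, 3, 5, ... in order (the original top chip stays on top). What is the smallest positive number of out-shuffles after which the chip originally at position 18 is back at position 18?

Follow position 18 under repeated out-shuffles:
18 → 11 → 22 → 19 → 13 → 1 → 2 → 4 → 8 → 16 → 7 → 14 → 3 → 6 → 12 → 24 → 23 → 21 → 17 → 9 → 18
It first returns after 20 out-shuffles.

20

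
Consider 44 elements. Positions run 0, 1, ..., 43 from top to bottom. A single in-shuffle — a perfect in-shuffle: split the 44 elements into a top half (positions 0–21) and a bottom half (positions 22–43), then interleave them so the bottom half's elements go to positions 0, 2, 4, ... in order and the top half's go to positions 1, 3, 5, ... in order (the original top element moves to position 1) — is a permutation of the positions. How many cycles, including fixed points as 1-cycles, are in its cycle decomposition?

7

Trace each unvisited position around until it returns:
(0 1 3 7 15 31 ... len 12) (2 5 11 23) (4 9 19 39 34 24) (6 13 27 10 21 43 ... len 12) (8 17 35 26) (14 29) (20 41 38 32)
7 cycles in total.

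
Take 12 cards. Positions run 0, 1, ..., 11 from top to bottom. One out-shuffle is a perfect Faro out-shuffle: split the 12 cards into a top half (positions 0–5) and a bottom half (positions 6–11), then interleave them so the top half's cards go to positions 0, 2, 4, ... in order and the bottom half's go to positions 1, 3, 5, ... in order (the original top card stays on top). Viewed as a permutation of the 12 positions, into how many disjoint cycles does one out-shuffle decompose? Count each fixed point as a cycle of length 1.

3

Trace each unvisited position around until it returns:
(0) (1 2 4 8 5 10 9 7 3 6) (11)
3 cycles in total.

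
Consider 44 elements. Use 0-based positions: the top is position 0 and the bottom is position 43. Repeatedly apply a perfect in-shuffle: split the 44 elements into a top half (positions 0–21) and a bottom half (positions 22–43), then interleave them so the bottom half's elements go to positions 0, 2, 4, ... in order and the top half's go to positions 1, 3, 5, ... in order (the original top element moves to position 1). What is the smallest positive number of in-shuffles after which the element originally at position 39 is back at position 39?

Follow position 39 under repeated in-shuffles:
39 → 34 → 24 → 4 → 9 → 19 → 39
It first returns after 6 in-shuffles.

6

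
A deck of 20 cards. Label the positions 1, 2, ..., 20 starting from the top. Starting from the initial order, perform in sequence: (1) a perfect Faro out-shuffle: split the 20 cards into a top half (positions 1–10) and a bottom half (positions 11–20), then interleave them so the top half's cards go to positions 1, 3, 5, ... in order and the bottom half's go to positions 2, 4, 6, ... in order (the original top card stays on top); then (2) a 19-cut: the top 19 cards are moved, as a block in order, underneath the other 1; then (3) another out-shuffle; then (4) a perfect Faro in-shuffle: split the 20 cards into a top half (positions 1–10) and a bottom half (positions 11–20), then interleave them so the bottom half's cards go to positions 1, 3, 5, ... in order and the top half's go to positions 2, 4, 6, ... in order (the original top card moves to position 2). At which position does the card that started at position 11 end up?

Track the card from position 11 forward through each operation:
  after op 1 (out-shuffle): 11 → 2
  after op 2 (cut 19): 2 → 3
  after op 3 (out-shuffle): 3 → 5
  after op 4 (in-shuffle): 5 → 10

10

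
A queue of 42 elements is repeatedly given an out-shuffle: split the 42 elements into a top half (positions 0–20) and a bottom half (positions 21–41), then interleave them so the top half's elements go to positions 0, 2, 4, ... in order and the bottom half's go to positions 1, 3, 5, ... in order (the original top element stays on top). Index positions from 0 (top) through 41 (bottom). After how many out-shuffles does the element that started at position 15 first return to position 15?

20

Follow position 15 under repeated out-shuffles:
15 → 30 → 19 → 38 → 35 → 29 → 17 → 34 → 27 → 13 → 26 → 11 → 22 → 3 → 6 → 12 → 24 → 7 → 14 → 28 → 15
It first returns after 20 out-shuffles.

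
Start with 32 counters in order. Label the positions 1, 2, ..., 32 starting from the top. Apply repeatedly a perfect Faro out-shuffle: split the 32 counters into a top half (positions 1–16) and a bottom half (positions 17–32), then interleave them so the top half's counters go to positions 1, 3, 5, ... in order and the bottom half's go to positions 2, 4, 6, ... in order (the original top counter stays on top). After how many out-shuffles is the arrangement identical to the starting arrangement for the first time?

5

The out-shuffle permutes the 32 positions with cycle lengths [1, 1, 5, 5, 5, 5, 5, 5].
Every counter is home exactly when every cycle has completed a whole number of laps, i.e. after lcm(1, 5) = 5 out-shuffles.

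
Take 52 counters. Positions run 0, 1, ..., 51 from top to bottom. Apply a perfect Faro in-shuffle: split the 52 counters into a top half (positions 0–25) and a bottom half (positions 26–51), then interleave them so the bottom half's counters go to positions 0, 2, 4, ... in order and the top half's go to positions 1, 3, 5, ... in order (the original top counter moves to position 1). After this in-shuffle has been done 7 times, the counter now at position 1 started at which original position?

28

Work backwards from position 1, undoing one in-shuffle at a time:
1 ← 0 ← 26 ← 39 ← 19 ← 9 ← 4 ← 28
So the counter now at position 1 started at position 28.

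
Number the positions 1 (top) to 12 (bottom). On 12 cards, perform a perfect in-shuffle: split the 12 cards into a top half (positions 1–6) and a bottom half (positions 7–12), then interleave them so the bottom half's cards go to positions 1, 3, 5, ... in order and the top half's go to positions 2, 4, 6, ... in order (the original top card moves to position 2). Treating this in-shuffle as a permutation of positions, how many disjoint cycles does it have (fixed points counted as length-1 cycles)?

Trace each unvisited position around until it returns:
(1 2 4 8 3 6 ... len 12)
1 cycle in total.

1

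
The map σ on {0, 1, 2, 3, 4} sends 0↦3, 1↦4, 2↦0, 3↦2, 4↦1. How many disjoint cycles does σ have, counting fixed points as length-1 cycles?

Cycle decomposition: (0 3 2) (1 4).
2 cycles.

2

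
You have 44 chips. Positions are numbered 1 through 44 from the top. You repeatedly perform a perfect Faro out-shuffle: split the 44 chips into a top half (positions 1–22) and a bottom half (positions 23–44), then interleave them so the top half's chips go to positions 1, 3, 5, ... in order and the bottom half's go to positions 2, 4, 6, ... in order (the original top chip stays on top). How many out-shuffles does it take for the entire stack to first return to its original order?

14

The out-shuffle permutes the 44 positions with cycle lengths [1, 1, 14, 14, 14].
Every chip is home exactly when every cycle has completed a whole number of laps, i.e. after lcm(1, 14) = 14 out-shuffles.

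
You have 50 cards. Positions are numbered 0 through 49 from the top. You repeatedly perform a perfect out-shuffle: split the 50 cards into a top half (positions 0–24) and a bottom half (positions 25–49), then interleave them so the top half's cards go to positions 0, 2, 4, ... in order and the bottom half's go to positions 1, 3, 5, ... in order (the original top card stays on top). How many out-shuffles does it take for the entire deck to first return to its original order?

21

The out-shuffle permutes the 50 positions with cycle lengths [1, 1, 3, 3, 21, 21].
Every card is home exactly when every cycle has completed a whole number of laps, i.e. after lcm(1, 3, 21) = 21 out-shuffles.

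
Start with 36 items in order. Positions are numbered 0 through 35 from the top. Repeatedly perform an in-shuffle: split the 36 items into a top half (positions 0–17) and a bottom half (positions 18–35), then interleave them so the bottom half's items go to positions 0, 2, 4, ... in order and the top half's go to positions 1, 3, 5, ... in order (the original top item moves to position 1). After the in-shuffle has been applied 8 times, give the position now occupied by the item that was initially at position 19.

Track the item's position through each in-shuffle:
19 → 2 → 5 → 11 → 23 → 10 → 21 → 6 → 13

13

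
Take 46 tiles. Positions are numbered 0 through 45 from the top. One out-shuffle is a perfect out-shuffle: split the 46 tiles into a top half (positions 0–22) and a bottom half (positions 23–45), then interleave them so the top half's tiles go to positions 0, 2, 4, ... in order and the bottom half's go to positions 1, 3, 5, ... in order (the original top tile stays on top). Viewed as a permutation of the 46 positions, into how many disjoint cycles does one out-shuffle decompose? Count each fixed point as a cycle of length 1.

9

Trace each unvisited position around until it returns:
(0) (1 2 4 8 16 32 ... len 12) (3 6 12 24) (5 10 20 40 35 25) (7 14 28 11 22 44 ... len 12) (9 18 36 27) (15 30) (21 42 39 33) ... plus 1 more
9 cycles in total.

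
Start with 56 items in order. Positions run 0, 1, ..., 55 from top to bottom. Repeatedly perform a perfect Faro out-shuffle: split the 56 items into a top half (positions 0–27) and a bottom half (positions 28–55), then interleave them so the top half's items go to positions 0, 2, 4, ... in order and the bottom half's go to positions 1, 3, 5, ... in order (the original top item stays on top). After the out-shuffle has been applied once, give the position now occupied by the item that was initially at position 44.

Track the item's position through each out-shuffle:
44 → 33

33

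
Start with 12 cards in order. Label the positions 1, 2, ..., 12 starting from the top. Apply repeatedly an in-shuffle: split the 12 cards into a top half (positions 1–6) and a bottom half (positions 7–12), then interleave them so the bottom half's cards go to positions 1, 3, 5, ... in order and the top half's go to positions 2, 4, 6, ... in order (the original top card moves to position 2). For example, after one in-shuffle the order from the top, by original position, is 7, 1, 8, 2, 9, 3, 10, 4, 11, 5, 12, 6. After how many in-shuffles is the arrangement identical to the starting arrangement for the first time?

12

The in-shuffle permutes the 12 positions with cycle lengths [12].
Every card is home exactly when every cycle has completed a whole number of laps, i.e. after lcm(12) = 12 in-shuffles.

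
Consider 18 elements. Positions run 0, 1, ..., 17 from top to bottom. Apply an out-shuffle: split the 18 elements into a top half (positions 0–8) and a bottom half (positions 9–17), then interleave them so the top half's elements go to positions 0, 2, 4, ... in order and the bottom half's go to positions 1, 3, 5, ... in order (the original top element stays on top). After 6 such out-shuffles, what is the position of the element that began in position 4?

Track the element's position through each out-shuffle:
4 → 8 → 16 → 15 → 13 → 9 → 1

1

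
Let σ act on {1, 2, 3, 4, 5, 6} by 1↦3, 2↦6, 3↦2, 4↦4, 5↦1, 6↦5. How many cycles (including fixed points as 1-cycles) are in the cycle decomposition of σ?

Cycle decomposition: (1 3 2 6 5) (4).
2 cycles.

2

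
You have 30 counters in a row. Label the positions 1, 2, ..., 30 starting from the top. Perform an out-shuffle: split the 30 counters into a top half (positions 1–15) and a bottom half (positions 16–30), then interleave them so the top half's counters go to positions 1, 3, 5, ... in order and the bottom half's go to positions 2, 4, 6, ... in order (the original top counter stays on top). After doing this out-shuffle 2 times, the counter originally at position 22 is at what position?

27

Track the counter's position through each out-shuffle:
22 → 14 → 27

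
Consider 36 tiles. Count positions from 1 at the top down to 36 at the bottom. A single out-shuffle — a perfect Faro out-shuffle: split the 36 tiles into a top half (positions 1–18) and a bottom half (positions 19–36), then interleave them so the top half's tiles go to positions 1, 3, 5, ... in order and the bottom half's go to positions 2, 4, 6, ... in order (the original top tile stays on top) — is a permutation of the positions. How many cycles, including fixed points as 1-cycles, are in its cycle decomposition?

7

Trace each unvisited position around until it returns:
(1) (2 3 5 9 17 33 ... len 12) (4 7 13 25 14 27 ... len 12) (6 11 21) (8 15 29 22) (16 31 26) (36)
7 cycles in total.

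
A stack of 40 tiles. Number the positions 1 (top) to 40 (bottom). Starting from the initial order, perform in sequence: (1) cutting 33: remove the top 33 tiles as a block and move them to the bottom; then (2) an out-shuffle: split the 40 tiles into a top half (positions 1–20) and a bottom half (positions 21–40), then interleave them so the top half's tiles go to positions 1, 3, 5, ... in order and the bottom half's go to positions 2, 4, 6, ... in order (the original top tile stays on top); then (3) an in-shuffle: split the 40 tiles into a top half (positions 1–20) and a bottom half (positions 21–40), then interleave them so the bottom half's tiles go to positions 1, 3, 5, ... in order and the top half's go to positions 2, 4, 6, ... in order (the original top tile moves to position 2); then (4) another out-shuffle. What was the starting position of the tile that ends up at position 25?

7

Undo the operations in reverse order, starting from position 25:
  undo op 4 (out-shuffle, from top half): 25 ← 13
  undo op 3 (in-shuffle, from bottom half): 13 ← 27
  undo op 2 (out-shuffle, from top half): 27 ← 14
  undo op 1 (cut 33): 14 ← 7
So the tile at position 25 came from original position 7.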